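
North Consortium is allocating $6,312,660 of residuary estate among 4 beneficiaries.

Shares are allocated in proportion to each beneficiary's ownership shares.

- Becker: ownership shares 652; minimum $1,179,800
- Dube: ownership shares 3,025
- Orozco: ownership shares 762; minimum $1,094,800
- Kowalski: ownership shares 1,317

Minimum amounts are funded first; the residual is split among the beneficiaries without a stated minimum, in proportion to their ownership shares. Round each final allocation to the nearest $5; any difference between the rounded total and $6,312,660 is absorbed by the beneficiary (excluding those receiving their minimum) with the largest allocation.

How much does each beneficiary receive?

Becker: $1,179,800; Dube: $2,813,250; Orozco: $1,094,800; Kowalski: $1,224,810

Guaranteed amounts: Becker $1,179,800; Orozco $1,094,800. Residual $4,038,060.
Residual split over remaining ownership shares 4,342: Dube 2,813,250.00 → $2,813,250; Kowalski 1,224,810.00 → $1,224,810.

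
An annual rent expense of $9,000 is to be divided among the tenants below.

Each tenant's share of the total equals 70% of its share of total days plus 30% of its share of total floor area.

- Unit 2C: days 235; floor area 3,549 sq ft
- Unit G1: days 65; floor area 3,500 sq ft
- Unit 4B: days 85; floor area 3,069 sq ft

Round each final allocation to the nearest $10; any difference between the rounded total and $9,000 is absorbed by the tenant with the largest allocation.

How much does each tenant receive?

Unit 2C: $4,790; Unit G1: $2,000; Unit 4B: $2,210

Totals — days 385, floor area 10,118.
Combined weights (70% days + 30% floor area): Unit 2C 0.5325; Unit G1 0.2220; Unit 4B 0.2455.
Unrounded shares: Unit 2C 4,792.51; Unit G1 1,997.62; Unit 4B 2,209.88.
Rounded to nearest $10: Unit 2C $4,790; Unit G1 $2,000; Unit 4B $2,210. Sum = $9,000.
Rounded total matches; no reconciliation needed.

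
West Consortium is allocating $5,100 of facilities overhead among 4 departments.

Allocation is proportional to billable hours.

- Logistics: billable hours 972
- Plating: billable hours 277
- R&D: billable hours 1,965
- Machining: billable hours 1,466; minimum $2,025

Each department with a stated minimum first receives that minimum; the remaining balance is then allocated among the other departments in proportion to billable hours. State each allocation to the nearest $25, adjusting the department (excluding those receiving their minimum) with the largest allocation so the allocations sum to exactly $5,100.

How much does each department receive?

Minimums first: Machining $2,025. Remaining pool $3,075.
Remaining pool split over remaining billable hours 3,214: Logistics 929.96 → $925; Plating 265.02 → $275; R&D 1,880.02 → $1,875.

Logistics: $925 | Plating: $275 | R&D: $1,875 | Machining: $2,025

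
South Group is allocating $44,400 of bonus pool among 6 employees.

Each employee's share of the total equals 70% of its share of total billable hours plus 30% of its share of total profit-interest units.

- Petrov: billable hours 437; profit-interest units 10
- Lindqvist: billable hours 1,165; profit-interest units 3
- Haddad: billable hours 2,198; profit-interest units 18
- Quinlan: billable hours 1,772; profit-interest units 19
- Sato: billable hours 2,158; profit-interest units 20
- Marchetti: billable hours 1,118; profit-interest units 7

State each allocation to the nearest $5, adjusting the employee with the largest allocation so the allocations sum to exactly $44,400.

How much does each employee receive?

Billable hours total 8,848; profit-interest units total 77.
Composite weights (70% billable hours + 30% profit-interest units): Petrov 0.0735; Lindqvist 0.1039; Haddad 0.2440; Quinlan 0.2142; Sato 0.2486; Marchetti 0.1157.
Raw shares: Petrov 3,264.90; Lindqvist 4,611.21; Haddad 10,834.59; Quinlan 9,511.18; Sato 11,040.06; Marchetti 5,138.06.
After rounding ($5): Petrov $3,265; Lindqvist $4,610; Haddad $10,835; Quinlan $9,510; Sato $11,040; Marchetti $5,140. Sum = $44,400.
No rounding difference to absorb.

Petrov: $3,265; Lindqvist: $4,610; Haddad: $10,835; Quinlan: $9,510; Sato: $11,040; Marchetti: $5,140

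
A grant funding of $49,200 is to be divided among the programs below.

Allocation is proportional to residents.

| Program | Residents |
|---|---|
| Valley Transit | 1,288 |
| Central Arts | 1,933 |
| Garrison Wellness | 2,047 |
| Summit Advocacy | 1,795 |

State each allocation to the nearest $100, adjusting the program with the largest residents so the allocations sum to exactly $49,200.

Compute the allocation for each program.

Valley Transit: $9,000 | Central Arts: $13,500 | Garrison Wellness: $14,200 | Summit Advocacy: $12,500

Total residents = 1,288 + 1,933 + 2,047 + 1,795 = 7,063.
Pro-rata amounts: Valley Transit 8,972.05; Central Arts 13,465.04; Garrison Wellness 14,259.15; Summit Advocacy 12,503.75.
At nearest $100: Valley Transit $9,000; Central Arts $13,500; Garrison Wellness $14,300; Summit Advocacy $12,500. Sum = $49,300.
Difference $49,200 − $49,300 = −$100 applied to largest residents (Garrison Wellness): Garrison Wellness becomes $14,200.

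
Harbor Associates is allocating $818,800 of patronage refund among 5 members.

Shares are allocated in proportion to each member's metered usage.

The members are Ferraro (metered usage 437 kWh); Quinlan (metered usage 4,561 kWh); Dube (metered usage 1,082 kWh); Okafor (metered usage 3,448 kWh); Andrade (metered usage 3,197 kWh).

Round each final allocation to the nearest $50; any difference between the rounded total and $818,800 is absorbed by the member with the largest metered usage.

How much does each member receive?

Ferraro: $28,100 | Quinlan: $293,550 | Dube: $69,600 | Okafor: $221,850 | Andrade: $205,700

Total metered usage = 437 + 4,561 + 1,082 + 3,448 + 3,197 = 12,725.
Proportional shares: Ferraro 28,119.10; Quinlan 293,481.08; Dube 69,622.13; Okafor 221,864.24; Andrade 205,713.45.
After rounding ($50): Ferraro $28,100; Quinlan $293,500; Dube $69,600; Okafor $221,850; Andrade $205,700. Sum = $818,750.
Difference $818,800 − $818,750 = +$50 applied to largest metered usage (Quinlan): Quinlan becomes $293,550.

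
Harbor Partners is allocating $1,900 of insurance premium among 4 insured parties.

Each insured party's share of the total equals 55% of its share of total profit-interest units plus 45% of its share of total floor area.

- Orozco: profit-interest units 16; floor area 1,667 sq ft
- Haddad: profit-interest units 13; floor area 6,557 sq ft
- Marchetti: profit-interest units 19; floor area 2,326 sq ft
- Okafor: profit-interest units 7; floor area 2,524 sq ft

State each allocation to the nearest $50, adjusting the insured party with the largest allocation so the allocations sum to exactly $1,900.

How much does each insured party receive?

Orozco: $400 | Haddad: $700 | Marchetti: $500 | Okafor: $300

Totals — profit-interest units 55, floor area 13,074.
Combined weights (55% profit-interest units + 45% floor area): Orozco 0.2174; Haddad 0.3557; Marchetti 0.2701; Okafor 0.1569.
Unrounded shares: Orozco 413.02; Haddad 675.81; Marchetti 513.11; Okafor 298.06.
Rounded to nearest $50: Orozco $400; Haddad $700; Marchetti $500; Okafor $300. Sum = $1,900.
Rounded total matches; no reconciliation needed.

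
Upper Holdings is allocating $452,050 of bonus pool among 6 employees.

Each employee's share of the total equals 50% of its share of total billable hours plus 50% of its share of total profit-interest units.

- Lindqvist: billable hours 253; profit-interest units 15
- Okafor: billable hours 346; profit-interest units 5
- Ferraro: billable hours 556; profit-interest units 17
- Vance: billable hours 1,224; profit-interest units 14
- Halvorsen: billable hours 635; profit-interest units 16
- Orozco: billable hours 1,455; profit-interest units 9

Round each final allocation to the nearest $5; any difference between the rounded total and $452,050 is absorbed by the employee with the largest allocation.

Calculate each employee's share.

Lindqvist: $57,405 · Okafor: $32,370 · Ferraro: $78,680 · Vance: $103,540 · Halvorsen: $79,700 · Orozco: $100,355

Totals — billable hours 4,469, profit-interest units 76.
Composite weights (50% billable hours + 50% profit-interest units): Lindqvist 0.1270; Okafor 0.0716; Ferraro 0.1740; Vance 0.2290; Halvorsen 0.1763; Orozco 0.2220.
Unrounded shares: Lindqvist 57,405.97; Okafor 32,369.43; Ferraro 78,678.59; Vance 103,541.44; Halvorsen 79,700.09; Orozco 100,354.48.
At nearest $5: Lindqvist $57,405; Okafor $32,370; Ferraro $78,680; Vance $103,540; Halvorsen $79,700; Orozco $100,355. Sum = $452,050.
Rounded total matches; no reconciliation needed.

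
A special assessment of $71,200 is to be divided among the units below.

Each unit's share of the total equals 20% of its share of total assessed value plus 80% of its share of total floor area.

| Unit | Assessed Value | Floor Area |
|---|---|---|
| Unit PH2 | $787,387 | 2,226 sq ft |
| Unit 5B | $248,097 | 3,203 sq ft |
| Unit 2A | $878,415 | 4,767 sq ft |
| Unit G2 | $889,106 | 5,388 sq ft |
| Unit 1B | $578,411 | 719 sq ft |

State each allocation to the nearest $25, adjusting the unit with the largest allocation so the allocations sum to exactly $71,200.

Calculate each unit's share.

Unit PH2: $11,100 | Unit 5B: $12,225 | Unit 2A: $20,350 | Unit G2: $22,575 | Unit 1B: $4,950

Totals — assessed value 3,381,416, floor area 16,303.
Composite weights (20% assessed value + 80% floor area): Unit PH2 0.1558; Unit 5B 0.1718; Unit 2A 0.2859; Unit G2 0.3170; Unit 1B 0.0695.
Raw shares: Unit PH2 11,093.16; Unit 5B 12,235.55; Unit 2A 20,354.34; Unit G2 22,569.04; Unit 1B 4,947.90.
At nearest $25: Unit PH2 $11,100; Unit 5B $12,225; Unit 2A $20,350; Unit G2 $22,575; Unit 1B $4,950. Sum = $71,200.
No rounding difference to absorb.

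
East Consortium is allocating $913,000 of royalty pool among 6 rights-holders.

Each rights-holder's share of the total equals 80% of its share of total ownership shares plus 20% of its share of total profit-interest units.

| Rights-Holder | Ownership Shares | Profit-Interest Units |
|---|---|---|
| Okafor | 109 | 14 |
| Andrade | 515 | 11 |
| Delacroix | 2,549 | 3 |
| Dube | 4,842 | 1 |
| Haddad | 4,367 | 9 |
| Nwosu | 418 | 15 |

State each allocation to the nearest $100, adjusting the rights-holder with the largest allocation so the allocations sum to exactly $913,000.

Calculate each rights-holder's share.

Okafor: $54,500 | Andrade: $67,300 | Delacroix: $155,800 | Dube: $279,700 | Haddad: $280,200 | Nwosu: $75,500

Totals — ownership shares 12,800, profit-interest units 53.
Composite weights (80% ownership shares + 20% profit-interest units): Okafor 0.0596; Andrade 0.0737; Delacroix 0.1706; Dube 0.3064; Haddad 0.3069; Nwosu 0.0827.
Pro-rata amounts: Okafor 54,453.77; Andrade 67,285.30; Delacroix 155,788.16; Dube 279,741.91; Haddad 280,199.48; Nwosu 75,531.37.
After rounding ($100): Okafor $54,500; Andrade $67,300; Delacroix $155,800; Dube $279,700; Haddad $280,200; Nwosu $75,500. Sum = $913,000.
No rounding difference to absorb.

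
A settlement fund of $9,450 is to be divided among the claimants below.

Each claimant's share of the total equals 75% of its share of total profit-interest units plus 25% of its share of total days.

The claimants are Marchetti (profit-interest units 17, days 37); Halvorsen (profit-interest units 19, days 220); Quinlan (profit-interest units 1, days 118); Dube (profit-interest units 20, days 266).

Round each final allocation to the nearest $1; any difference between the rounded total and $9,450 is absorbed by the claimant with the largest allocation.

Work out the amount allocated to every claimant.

Profit-interest units total 57; days total 641.
Composite weights (75% profit-interest units + 25% days): Marchetti 0.2381; Halvorsen 0.3358; Quinlan 0.0592; Dube 0.3669.
Proportional shares: Marchetti 2,250.18; Halvorsen 3,173.34; Quinlan 559.25; Dube 3,467.22.
After rounding ($1): Marchetti $2,250; Halvorsen $3,173; Quinlan $559; Dube $3,467. Sum = $9,449.
Difference $9,450 − $9,449 = +$1 applied to largest allocation (Dube): Dube becomes $3,468.

Marchetti: $2,250 | Halvorsen: $3,173 | Quinlan: $559 | Dube: $3,468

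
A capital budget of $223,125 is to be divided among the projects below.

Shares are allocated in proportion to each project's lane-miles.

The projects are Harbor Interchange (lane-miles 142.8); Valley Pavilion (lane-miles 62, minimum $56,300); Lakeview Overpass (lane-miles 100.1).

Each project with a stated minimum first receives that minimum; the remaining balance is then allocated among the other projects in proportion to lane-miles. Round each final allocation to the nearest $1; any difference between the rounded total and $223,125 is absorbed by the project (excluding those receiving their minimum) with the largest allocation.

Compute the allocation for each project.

Harbor Interchange: $98,076 | Valley Pavilion: $56,300 | Lakeview Overpass: $68,749

Fund the minimums — Valley Pavilion $56,300. Residual $166,825.
Residual split over remaining lane-miles 242.9: Harbor Interchange 98,075.79 → $98,076; Lakeview Overpass 68,749.21 → $68,749.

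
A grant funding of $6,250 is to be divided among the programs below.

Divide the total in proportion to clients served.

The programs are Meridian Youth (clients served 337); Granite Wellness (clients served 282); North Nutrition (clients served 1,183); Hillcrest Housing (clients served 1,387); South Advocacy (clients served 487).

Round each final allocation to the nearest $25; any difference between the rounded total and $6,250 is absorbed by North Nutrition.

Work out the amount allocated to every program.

Sum of clients served: 3,676.
Proportional shares: Meridian Youth 337/3,676 × $6,250 = 572.97; Granite Wellness 282/3,676 × $6,250 = 479.46; North Nutrition 1,183/3,676 × $6,250 = 2,011.36; Hillcrest Housing 1,387/3,676 × $6,250 = 2,358.20; South Advocacy 487/3,676 × $6,250 = 828.01.
After rounding ($25): Meridian Youth $575; Granite Wellness $475; North Nutrition $2,000; Hillcrest Housing $2,350; South Advocacy $825. Sum = $6,225.
Difference $6,250 − $6,225 = +$25 applied to North Nutrition: North Nutrition becomes $2,025.

Meridian Youth: $575; Granite Wellness: $475; North Nutrition: $2,025; Hillcrest Housing: $2,350; South Advocacy: $825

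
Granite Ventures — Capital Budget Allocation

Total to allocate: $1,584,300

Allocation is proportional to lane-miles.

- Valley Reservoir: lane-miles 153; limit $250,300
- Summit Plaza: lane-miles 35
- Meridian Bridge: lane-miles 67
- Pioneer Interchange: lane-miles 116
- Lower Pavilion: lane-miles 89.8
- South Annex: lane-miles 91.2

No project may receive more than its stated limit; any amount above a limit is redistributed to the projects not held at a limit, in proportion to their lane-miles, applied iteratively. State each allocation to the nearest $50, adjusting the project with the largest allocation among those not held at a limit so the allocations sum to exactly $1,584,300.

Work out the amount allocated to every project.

Sum of lane-miles: 552.
Pro-rata shares before constraints: Valley Reservoir 439,126.63; Summit Plaza 100,453.80; Meridian Bridge 192,297.28; Pioneer Interchange 332,932.61; Lower Pavilion 257,735.76; South Annex 261,753.91.
Cap binds for Valley Reservoir ($250,300); residual $1,334,000 reallocated over remaining lane-miles 399.
Shares after redistribution: Summit Plaza 117,017.54 → $117,000; Meridian Bridge 224,005.01 → $224,000; Pioneer Interchange 387,829.57 → $387,850; Lower Pavilion 300,233.58 → $300,250; South Annex 304,914.29 → $304,900.

Valley Reservoir: $250,300 · Summit Plaza: $117,000 · Meridian Bridge: $224,000 · Pioneer Interchange: $387,850 · Lower Pavilion: $300,250 · South Annex: $304,900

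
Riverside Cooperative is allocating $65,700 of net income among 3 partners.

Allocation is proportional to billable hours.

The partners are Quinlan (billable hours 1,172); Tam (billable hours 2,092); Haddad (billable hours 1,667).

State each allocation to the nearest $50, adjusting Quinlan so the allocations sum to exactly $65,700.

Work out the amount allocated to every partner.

Sum of billable hours: 4,931.
Raw shares: Quinlan 1,172/4,931 × $65,700 = 15,615.57; Tam 2,092/4,931 × $65,700 = 27,873.53; Haddad 1,667/4,931 × $65,700 = 22,210.89.
After rounding ($50): Quinlan $15,600; Tam $27,850; Haddad $22,200. Sum = $65,650.
Difference $65,700 − $65,650 = +$50 applied to Quinlan: Quinlan becomes $15,650.

Quinlan: $15,650; Tam: $27,850; Haddad: $22,200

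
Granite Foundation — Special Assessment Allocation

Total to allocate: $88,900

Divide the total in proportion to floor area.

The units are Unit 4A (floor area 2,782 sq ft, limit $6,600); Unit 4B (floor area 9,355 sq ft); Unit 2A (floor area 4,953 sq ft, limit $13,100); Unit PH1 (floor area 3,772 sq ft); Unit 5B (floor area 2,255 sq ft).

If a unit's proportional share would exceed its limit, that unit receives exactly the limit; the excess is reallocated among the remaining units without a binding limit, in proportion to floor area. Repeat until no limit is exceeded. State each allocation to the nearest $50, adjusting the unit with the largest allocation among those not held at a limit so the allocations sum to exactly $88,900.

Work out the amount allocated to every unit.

Unit 4A: $6,600; Unit 4B: $42,100; Unit 2A: $13,100; Unit PH1: $16,950; Unit 5B: $10,150

Total floor area = 23,117.
Unconstrained shares: Unit 4A 10,698.61; Unit 4B 35,976.10; Unit 2A 19,047.53; Unit PH1 14,505.81; Unit 5B 8,671.95.
Held at cap: Unit 4A ($6,600), Unit 2A ($13,100); remaining pool $69,200 reallocated over remaining floor area 15,382.
Redistributed shares: Unit 4B 42,085.94 → $42,100; Unit PH1 16,969.34 → $16,950; Unit 5B 10,144.71 → $10,150.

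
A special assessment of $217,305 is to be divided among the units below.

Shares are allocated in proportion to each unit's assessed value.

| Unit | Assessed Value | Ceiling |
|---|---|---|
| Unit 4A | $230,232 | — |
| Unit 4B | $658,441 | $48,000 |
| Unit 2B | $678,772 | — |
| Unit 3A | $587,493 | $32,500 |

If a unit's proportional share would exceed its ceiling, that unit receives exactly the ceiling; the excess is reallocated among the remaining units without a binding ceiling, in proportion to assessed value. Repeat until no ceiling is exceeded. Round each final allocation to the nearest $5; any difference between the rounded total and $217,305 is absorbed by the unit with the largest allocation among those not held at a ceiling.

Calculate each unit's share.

Unit 4A: $34,650; Unit 4B: $48,000; Unit 2B: $102,155; Unit 3A: $32,500

Total assessed value = 2,154,938.
Unconstrained shares: Unit 4A 23,216.71; Unit 4B 66,397.51; Unit 2B 68,447.70; Unit 3A 59,243.08.
Capped: Unit 4B ($48,000), Unit 3A ($32,500); remaining pool $136,805 reallocated over remaining assessed value 909,004.
Shares after redistribution: Unit 4A 34,649.89 → $34,650; Unit 2B 102,155.11 → $102,155.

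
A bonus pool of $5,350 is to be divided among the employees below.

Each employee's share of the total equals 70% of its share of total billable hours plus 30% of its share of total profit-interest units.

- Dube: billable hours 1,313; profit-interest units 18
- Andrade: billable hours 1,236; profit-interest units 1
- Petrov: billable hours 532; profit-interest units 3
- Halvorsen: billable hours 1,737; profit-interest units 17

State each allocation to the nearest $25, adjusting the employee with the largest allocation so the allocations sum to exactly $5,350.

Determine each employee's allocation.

Totals — billable hours 4,818, profit-interest units 39.
Combined weights (70% billable hours + 30% profit-interest units): Dube 0.3292; Andrade 0.1873; Petrov 0.1004; Halvorsen 0.3831.
Proportional shares: Dube 1,761.36; Andrade 1,001.89; Petrov 536.98; Halvorsen 2,049.77.
After rounding ($25): Dube $1,750; Andrade $1,000; Petrov $525; Halvorsen $2,050. Sum = $5,325.
Difference $5,350 − $5,325 = +$25 applied to largest allocation (Halvorsen): Halvorsen becomes $2,075.

Dube: $1,750 · Andrade: $1,000 · Petrov: $525 · Halvorsen: $2,075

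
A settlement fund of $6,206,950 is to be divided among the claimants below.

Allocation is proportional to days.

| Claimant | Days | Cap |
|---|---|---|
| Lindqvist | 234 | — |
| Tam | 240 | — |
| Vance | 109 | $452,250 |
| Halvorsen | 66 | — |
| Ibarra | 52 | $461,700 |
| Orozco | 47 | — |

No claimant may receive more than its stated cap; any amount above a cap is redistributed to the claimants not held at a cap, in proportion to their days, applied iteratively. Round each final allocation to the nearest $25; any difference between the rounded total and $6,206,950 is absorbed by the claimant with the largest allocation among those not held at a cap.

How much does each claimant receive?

Lindqvist: $2,109,975; Tam: $2,164,100; Vance: $452,250; Halvorsen: $595,125; Ibarra: $461,700; Orozco: $423,800

Combined days = 748.
Pro-rata shares before constraints: Lindqvist 1,941,746.39; Tam 1,991,534.76; Vance 904,488.70; Halvorsen 547,672.06; Ibarra 431,499.20; Orozco 390,008.89.
Capped: Vance ($452,250); balance $5,754,700 reallocated over remaining days 639.
Capped: Ibarra ($461,700); balance $5,293,000 reallocated over remaining days 587.
Shares after redistribution: Lindqvist 2,109,986.37 → $2,109,975; Tam 2,164,088.59 → $2,164,100; Halvorsen 595,124.36 → $595,125; Orozco 423,800.68 → $423,800.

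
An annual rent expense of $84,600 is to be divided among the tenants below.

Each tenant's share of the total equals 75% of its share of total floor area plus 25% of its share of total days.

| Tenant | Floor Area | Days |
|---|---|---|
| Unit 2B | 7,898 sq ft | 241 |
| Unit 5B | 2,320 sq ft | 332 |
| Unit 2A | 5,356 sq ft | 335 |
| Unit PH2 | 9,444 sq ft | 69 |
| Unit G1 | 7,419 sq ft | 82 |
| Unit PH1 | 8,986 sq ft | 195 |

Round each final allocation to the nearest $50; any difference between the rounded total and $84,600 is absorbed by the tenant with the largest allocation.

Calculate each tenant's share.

Totals — floor area 41,423, days 1,254.
Blended shares (75% floor area + 25% days): Unit 2B 0.1910; Unit 5B 0.1082; Unit 2A 0.1638; Unit PH2 0.1847; Unit G1 0.1507; Unit PH1 0.2016.
Raw shares: Unit 2B 16,162.54; Unit 5B 9,153.20; Unit 2A 13,854.21; Unit PH2 15,629.68; Unit G1 12,747.12; Unit PH1 17,053.25.
Rounded to nearest $50: Unit 2B $16,150; Unit 5B $9,150; Unit 2A $13,850; Unit PH2 $15,650; Unit G1 $12,750; Unit PH1 $17,050. Sum = $84,600.
Sum already equals the total — no adjustment.

Unit 2B: $16,150 · Unit 5B: $9,150 · Unit 2A: $13,850 · Unit PH2: $15,650 · Unit G1: $12,750 · Unit PH1: $17,050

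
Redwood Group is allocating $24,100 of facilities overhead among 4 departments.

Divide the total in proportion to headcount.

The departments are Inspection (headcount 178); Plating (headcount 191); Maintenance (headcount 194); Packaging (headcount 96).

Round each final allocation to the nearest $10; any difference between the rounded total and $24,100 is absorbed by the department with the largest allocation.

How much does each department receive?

Combined headcount = 659.
Pro-rata amounts: Inspection 178/659 × $24,100 = 6,509.56; Plating 191/659 × $24,100 = 6,984.98; Maintenance 194/659 × $24,100 = 7,094.69; Packaging 96/659 × $24,100 = 3,510.77.
Rounded to nearest $10: Inspection $6,510; Plating $6,980; Maintenance $7,090; Packaging $3,510. Sum = $24,090.
Difference $24,100 − $24,090 = +$10 applied to largest allocation (Maintenance): Maintenance becomes $7,100.

Inspection: $6,510; Plating: $6,980; Maintenance: $7,100; Packaging: $3,510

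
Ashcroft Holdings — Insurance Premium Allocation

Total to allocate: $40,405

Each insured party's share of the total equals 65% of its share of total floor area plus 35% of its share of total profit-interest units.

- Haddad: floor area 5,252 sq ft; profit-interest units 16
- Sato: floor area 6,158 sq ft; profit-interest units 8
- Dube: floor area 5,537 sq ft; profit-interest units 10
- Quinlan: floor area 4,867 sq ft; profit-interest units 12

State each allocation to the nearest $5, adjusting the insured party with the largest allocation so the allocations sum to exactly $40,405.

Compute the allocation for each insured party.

Haddad: $11,240 · Sato: $9,875 · Dube: $9,740 · Quinlan: $9,550

Totals — floor area 21,814, profit-interest units 46.
Composite weights (65% floor area + 35% profit-interest units): Haddad 0.2782; Sato 0.2444; Dube 0.2411; Quinlan 0.2363.
Pro-rata amounts: Haddad 11,242.08; Sato 9,873.44; Dube 9,740.64; Quinlan 9,548.84.
Rounded to nearest $5: Haddad $11,240; Sato $9,875; Dube $9,740; Quinlan $9,550. Sum = $40,405.
Rounded total matches; no reconciliation needed.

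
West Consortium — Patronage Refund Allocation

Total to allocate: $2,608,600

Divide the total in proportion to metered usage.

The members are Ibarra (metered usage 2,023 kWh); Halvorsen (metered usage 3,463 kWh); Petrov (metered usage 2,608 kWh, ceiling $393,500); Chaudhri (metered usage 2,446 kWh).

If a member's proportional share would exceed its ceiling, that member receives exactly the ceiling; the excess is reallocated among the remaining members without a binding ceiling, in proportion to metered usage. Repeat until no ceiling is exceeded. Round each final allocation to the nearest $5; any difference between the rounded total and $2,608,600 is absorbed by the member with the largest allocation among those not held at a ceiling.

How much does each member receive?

Sum of metered usage: 10,540.
Proportional shares (ignoring caps): Ibarra 500,682.90; Halvorsen 857,076.07; Petrov 645,467.63; Chaudhri 605,373.40.
Capped: Petrov ($393,500); remaining pool $2,215,100 reallocated over remaining metered usage 7,932.
Shares after redistribution: Ibarra 564,945.45 → $564,945; Halvorsen 967,081.61 → $967,080; Chaudhri 683,072.95 → $683,075.

Ibarra: $564,945 | Halvorsen: $967,080 | Petrov: $393,500 | Chaudhri: $683,075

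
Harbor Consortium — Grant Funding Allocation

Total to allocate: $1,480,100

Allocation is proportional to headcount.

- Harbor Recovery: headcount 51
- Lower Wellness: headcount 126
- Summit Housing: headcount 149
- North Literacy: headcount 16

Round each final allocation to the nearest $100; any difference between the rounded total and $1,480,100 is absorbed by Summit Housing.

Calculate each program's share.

Harbor Recovery: $220,700 · Lower Wellness: $545,300 · Summit Housing: $644,900 · North Literacy: $69,200

Total headcount = 342.
Unrounded shares: Harbor Recovery 51/342 × $1,480,100 = 220,716.67; Lower Wellness 126/342 × $1,480,100 = 545,300.00; Summit Housing 149/342 × $1,480,100 = 644,838.89; North Literacy 16/342 × $1,480,100 = 69,244.44.
After rounding ($100): Harbor Recovery $220,700; Lower Wellness $545,300; Summit Housing $644,800; North Literacy $69,200. Sum = $1,480,000.
Difference $1,480,100 − $1,480,000 = +$100 applied to Summit Housing: Summit Housing becomes $644,900.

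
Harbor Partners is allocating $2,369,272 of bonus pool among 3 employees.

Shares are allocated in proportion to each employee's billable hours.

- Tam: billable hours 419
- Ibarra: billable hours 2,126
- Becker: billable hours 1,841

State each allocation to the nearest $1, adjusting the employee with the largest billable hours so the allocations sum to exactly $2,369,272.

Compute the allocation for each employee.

Total billable hours = 4,386.
Pro-rata amounts: Tam 419/4,386 × $2,369,272 = 226,339.48; Ibarra 2,126/4,386 × $2,369,272 = 1,148,443.29; Becker 1,841/4,386 × $2,369,272 = 994,489.23.
After rounding ($1): Tam $226,339; Ibarra $1,148,443; Becker $994,489. Sum = $2,369,271.
Difference $2,369,272 − $2,369,271 = +$1 applied to largest billable hours (Ibarra): Ibarra becomes $1,148,444.

Tam: $226,339; Ibarra: $1,148,444; Becker: $994,489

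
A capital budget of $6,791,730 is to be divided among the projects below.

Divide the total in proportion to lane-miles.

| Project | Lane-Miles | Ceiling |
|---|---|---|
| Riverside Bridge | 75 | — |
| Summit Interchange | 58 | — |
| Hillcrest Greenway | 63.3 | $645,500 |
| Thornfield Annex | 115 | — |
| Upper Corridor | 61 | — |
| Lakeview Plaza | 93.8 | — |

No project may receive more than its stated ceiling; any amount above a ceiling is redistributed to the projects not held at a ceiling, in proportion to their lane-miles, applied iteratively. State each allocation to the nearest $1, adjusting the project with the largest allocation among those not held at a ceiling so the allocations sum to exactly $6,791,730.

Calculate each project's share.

Total lane-miles = 466.1.
Unconstrained shares: Riverside Bridge 1,092,855.07; Summit Interchange 845,141.26; Hillcrest Greenway 922,369.68; Thornfield Annex 1,675,711.11; Upper Corridor 888,855.46; Lakeview Plaza 1,366,797.41.
Capped: Hillcrest Greenway ($645,500); remaining pool $6,146,230 reallocated over remaining lane-miles 402.8.
Redistributed shares: Riverside Bridge 1,144,407.27 → $1,144,407; Summit Interchange 885,008.29 → $885,008; Thornfield Annex 1,754,757.82 → $1,754,758; Upper Corridor 930,784.58 → $930,785; Lakeview Plaza 1,431,272.03 → $1,431,272.

Riverside Bridge: $1,144,407 | Summit Interchange: $885,008 | Hillcrest Greenway: $645,500 | Thornfield Annex: $1,754,758 | Upper Corridor: $930,785 | Lakeview Plaza: $1,431,272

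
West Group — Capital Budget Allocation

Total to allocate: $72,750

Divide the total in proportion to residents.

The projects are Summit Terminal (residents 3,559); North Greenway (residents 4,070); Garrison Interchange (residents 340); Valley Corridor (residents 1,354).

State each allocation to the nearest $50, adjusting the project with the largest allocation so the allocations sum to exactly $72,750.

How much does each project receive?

Sum of residents: 9,323.
Proportional shares: Summit Terminal 3,559/9,323 × $72,750 = 27,771.88; North Greenway 4,070/9,323 × $72,750 = 31,759.36; Garrison Interchange 340/9,323 × $72,750 = 2,653.12; Valley Corridor 1,354/9,323 × $72,750 = 10,565.64.
At nearest $50: Summit Terminal $27,750; North Greenway $31,750; Garrison Interchange $2,650; Valley Corridor $10,550. Sum = $72,700.
Difference $72,750 − $72,700 = +$50 applied to largest allocation (North Greenway): North Greenway becomes $31,800.

Summit Terminal: $27,750; North Greenway: $31,800; Garrison Interchange: $2,650; Valley Corridor: $10,550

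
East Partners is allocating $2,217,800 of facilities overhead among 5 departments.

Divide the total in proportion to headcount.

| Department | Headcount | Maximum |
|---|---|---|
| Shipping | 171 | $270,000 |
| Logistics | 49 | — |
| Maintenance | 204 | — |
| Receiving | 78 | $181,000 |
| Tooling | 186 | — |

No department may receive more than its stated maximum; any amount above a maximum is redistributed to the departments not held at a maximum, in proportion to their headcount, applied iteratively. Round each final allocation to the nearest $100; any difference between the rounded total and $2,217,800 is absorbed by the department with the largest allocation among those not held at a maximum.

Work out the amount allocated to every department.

Total headcount = 688.
Unconstrained shares: Shipping 551,226.45; Logistics 157,953.78; Maintenance 657,603.49; Receiving 251,436.63; Tooling 599,579.65.
Capped: Shipping ($270,000), Receiving ($181,000); balance $1,766,800 reallocated over remaining headcount 439.
Redistributed shares: Logistics 197,205.47 → $197,200; Maintenance 821,018.68 → $821,000; Tooling 748,575.85 → $748,600.

Shipping: $270,000 | Logistics: $197,200 | Maintenance: $821,000 | Receiving: $181,000 | Tooling: $748,600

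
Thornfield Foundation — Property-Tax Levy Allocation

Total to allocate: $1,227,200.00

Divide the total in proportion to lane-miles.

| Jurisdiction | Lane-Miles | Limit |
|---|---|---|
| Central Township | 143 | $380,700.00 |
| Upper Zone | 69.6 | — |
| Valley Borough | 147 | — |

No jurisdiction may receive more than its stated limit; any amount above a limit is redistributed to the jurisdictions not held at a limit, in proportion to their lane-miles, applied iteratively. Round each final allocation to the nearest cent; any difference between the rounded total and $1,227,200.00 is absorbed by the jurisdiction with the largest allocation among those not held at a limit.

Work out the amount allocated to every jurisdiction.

Central Township: $380,700.00; Upper Zone: $272,005.54; Valley Borough: $574,494.46

Total lane-miles = 359.6.
Proportional shares (ignoring caps): Central Township 488,013.3482; Upper Zone 237,522.5806; Valley Borough 501,664.0712.
Held at cap: Central Township ($380,700.00); remaining pool $846,500.00 reallocated over remaining lane-miles 216.6.
Shares after redistribution: Upper Zone 272,005.5402 → $272,005.54; Valley Borough 574,494.4598 → $574,494.46.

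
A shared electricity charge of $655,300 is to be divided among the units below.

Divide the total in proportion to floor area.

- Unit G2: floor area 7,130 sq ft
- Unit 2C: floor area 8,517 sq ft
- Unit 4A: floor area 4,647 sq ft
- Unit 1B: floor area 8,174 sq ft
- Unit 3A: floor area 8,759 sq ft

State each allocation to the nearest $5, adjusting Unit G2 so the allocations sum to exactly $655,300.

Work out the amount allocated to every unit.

Sum of floor area: 37,227.
Proportional shares: Unit G2 7,130/37,227 × $655,300 = 125,508.07; Unit 2C 8,517/37,227 × $655,300 = 149,923.18; Unit 4A 4,647/37,227 × $655,300 = 81,800.28; Unit 1B 8,174/37,227 × $655,300 = 143,885.41; Unit 3A 8,759/37,227 × $655,300 = 154,183.06.
After rounding ($5): Unit G2 $125,510; Unit 2C $149,925; Unit 4A $81,800; Unit 1B $143,885; Unit 3A $154,185. Sum = $655,305.
Difference $655,300 − $655,305 = −$5 applied to Unit G2: Unit G2 becomes $125,505.

Unit G2: $125,505 · Unit 2C: $149,925 · Unit 4A: $81,800 · Unit 1B: $143,885 · Unit 3A: $154,185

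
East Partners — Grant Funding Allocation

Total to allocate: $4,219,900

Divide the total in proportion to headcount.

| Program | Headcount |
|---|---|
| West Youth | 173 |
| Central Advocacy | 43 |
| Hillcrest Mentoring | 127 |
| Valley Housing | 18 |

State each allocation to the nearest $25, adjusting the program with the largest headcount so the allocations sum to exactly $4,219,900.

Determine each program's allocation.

West Youth: $2,022,275 · Central Advocacy: $502,650 · Hillcrest Mentoring: $1,484,575 · Valley Housing: $210,400

Total headcount = 173 + 43 + 127 + 18 = 361.
Unrounded shares: West Youth 2,022,278.95; Central Advocacy 502,647.37; Hillcrest Mentoring 1,484,563.16; Valley Housing 210,410.53.
Rounded to nearest $25: West Youth $2,022,275; Central Advocacy $502,650; Hillcrest Mentoring $1,484,575; Valley Housing $210,400. Sum = $4,219,900.
No rounding difference to absorb.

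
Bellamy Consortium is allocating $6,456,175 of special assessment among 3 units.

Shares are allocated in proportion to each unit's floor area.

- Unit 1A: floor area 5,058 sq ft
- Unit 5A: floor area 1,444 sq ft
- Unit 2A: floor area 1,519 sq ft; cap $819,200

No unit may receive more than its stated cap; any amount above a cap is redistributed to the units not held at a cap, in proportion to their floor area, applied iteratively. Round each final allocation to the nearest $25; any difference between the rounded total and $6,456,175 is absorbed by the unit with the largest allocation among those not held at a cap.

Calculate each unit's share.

Combined floor area = 8,021.
Unconstrained shares: Unit 1A 4,071,229.67; Unit 5A 1,162,288.58; Unit 2A 1,222,656.75.
Capped: Unit 2A ($819,200); balance $5,636,975 reallocated over remaining floor area 6,502.
Redistributed shares: Unit 1A 4,385,084.52 → $4,385,075; Unit 5A 1,251,890.48 → $1,251,900.

Unit 1A: $4,385,075 · Unit 5A: $1,251,900 · Unit 2A: $819,200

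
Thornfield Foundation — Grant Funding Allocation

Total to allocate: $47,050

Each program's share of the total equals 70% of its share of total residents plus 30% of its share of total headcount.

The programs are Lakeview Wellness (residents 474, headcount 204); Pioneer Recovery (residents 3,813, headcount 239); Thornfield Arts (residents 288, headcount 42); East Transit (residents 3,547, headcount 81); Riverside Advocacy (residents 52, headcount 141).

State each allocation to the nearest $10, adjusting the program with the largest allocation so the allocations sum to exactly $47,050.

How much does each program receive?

Lakeview Wellness: $5,980 | Pioneer Recovery: $20,140 | Thornfield Arts: $2,000 | East Transit: $15,910 | Riverside Advocacy: $3,020

Residents total 8,174; headcount total 707.
Combined weights (70% residents + 30% headcount): Lakeview Wellness 0.1272; Pioneer Recovery 0.4279; Thornfield Arts 0.0425; East Transit 0.3381; Riverside Advocacy 0.0643.
Raw shares: Lakeview Wellness 5,982.65; Pioneer Recovery 20,135.04; Thornfield Arts 1,998.94; East Transit 15,908.85; Riverside Advocacy 3,024.53.
At nearest $10: Lakeview Wellness $5,980; Pioneer Recovery $20,140; Thornfield Arts $2,000; East Transit $15,910; Riverside Advocacy $3,020. Sum = $47,050.
Sum already equals the total — no adjustment.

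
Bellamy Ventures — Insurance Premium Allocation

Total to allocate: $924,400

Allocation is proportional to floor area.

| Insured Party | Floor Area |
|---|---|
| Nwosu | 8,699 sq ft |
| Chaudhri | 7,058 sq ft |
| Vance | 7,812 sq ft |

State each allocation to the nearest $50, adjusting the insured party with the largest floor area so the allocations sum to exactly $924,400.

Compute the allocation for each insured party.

Nwosu: $341,200; Chaudhri: $276,800; Vance: $306,400

Floor area total: 8,699 + 7,058 + 7,812 = 23,569.
Pro-rata amounts: Nwosu 341,183.57; Chaudhri 276,821.89; Vance 306,394.54.
After rounding ($50): Nwosu $341,200; Chaudhri $276,800; Vance $306,400. Sum = $924,400.
Rounded total matches; no reconciliation needed.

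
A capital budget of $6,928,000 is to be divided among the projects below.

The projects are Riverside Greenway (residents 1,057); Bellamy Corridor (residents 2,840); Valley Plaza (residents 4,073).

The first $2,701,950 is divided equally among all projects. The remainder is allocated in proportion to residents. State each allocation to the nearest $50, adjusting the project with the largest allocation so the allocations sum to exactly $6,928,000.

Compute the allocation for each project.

Riverside Greenway: $1,461,100; Bellamy Corridor: $2,406,550; Valley Plaza: $3,060,350

First tranche $2,701,950 split equally: $900,650 each.
Remainder $4,226,050 by residents (total 7,970): Riverside Greenway 560,468.61 → $560,450; Bellamy Corridor 1,505,894.86 → $1,505,900; Valley Plaza 2,159,686.53 → $2,159,700.
Totals: Riverside Greenway $900,650 + $560,450 = $1,461,100; Bellamy Corridor $900,650 + $1,505,900 = $2,406,550; Valley Plaza $900,650 + $2,159,700 = $3,060,350.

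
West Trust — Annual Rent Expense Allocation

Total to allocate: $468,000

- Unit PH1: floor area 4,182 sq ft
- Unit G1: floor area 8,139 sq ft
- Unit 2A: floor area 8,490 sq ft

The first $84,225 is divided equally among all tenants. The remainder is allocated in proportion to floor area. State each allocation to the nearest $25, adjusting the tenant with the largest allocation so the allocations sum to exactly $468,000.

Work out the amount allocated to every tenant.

Unit PH1: $105,200 · Unit G1: $178,175 · Unit 2A: $184,625

$84,225 shared equally gives $28,075 per tenant.
Remainder $383,775 by floor area (total 20,811): Unit PH1 77,120.13 → $77,125; Unit G1 150,091.04 → $150,100; Unit 2A 156,563.82 → $156,575.
Rounding difference −$25 on remainder applied to Unit 2A.
Totals: Unit PH1 $28,075 + $77,125 = $105,200; Unit G1 $28,075 + $150,100 = $178,175; Unit 2A $28,075 + $156,550 = $184,625.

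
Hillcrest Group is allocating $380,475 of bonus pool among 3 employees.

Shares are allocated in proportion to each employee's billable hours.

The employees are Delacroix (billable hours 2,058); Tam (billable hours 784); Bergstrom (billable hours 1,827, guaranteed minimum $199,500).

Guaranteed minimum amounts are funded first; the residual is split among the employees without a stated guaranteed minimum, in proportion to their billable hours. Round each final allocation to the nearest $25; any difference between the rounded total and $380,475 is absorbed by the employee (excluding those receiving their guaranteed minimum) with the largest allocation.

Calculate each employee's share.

Fund the minimums — Bergstrom $199,500. Residual $180,975.
Residual split over remaining billable hours 2,842: Delacroix 131,050.86 → $131,050; Tam 49,924.14 → $49,925.

Delacroix: $131,050; Tam: $49,925; Bergstrom: $199,500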